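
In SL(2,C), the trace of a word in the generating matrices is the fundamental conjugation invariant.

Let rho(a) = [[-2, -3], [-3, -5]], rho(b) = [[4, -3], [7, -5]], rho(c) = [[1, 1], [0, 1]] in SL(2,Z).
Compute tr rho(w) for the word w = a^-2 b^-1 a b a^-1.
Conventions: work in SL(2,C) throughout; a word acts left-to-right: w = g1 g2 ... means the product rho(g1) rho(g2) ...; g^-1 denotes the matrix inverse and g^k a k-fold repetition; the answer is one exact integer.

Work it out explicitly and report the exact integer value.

1775

rho(a^-1) = [[-5, 3], [3, -2]]
... * rho(a^-1) = [[-5, 3], [3, -2]]  ->  [[34, -21], [-21, 13]]
... * rho(b^-1) = [[-5, 3], [-7, 4]]  ->  [[-23, 18], [14, -11]]
... * rho(a) = [[-2, -3], [-3, -5]]  ->  [[-8, -21], [5, 13]]
... * rho(b) = [[4, -3], [7, -5]]  ->  [[-179, 129], [111, -80]]
... * rho(a^-1) = [[-5, 3], [3, -2]]  ->  [[1282, -795], [-795, 493]]
tr = 1282 + 493 = 1775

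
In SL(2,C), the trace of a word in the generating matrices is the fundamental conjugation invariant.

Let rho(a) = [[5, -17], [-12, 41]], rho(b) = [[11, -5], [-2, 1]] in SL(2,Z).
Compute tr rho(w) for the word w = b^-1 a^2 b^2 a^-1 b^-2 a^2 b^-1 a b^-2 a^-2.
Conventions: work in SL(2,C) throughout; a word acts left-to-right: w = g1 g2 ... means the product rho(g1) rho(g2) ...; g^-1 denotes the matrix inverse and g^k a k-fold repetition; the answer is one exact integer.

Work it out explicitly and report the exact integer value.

-269451574185633117682

rho(b^-1) = [[1, 5], [2, 11]]
... * rho(a) = [[5, -17], [-12, 41]]  ->  [[-55, 188], [-122, 417]]
... * rho(a) = [[5, -17], [-12, 41]]  ->  [[-2531, 8643], [-5614, 19171]]
... * rho(b) = [[11, -5], [-2, 1]]  ->  [[-45127, 21298], [-100096, 47241]]
... * rho(b) = [[11, -5], [-2, 1]]  ->  [[-538993, 246933], [-1195538, 547721]]
... * rho(a^-1) = [[41, 17], [12, 5]]  ->  [[-19135517, -7928216], [-42444406, -17585541]]
... * rho(b^-1) = [[1, 5], [2, 11]]  ->  [[-34991949, -182887961], [-77615488, -405662981]]
... * rho(b^-1) = [[1, 5], [2, 11]]  ->  [[-400767871, -2186727316], [-888941450, -4850370231]]
... * rho(a) = [[5, -17], [-12, 41]]  ->  [[24236888437, -82842766149], [53759735522, -183753174821]]
... * rho(a) = [[5, -17], [-12, 41]]  ->  [[1115297635973, -3808580515538], [2473836775462, -8447795671535]]
... * rho(b^-1) = [[1, 5], [2, 11]]  ->  [[-6501863395103, -36317897491053], [-14421754567608, -80556568509575]]
... * rho(a) = [[5, -17], [-12, 41]]  ->  [[403305452917121, -1378502119416422], [894570049276860, -3057649481243239]]
... * rho(b^-1) = [[1, 5], [2, 11]]  ->  [[-2353698785915723, -13146996048995037], [-5220728913209618, -29161294047291329]]
... * rho(b^-1) = [[1, 5], [2, 11]]  ->  [[-28647690883905797, -156385450468524022], [-63543317007792276, -346877879086252709]]
... * rho(a^-1) = [[41, 17], [12, 5]]  ->  [[-3051180731862425941, -1268937997369018659], [-6767810546354515824, -2814625784563732237]]
... * rho(a^-1) = [[41, 17], [12, 5]]  ->  [[-140325665974787687489, -58214762428506334292], [-311255741815299935628, -129125908210845430193]]
tr = -140325665974787687489 + -129125908210845430193 = -269451574185633117682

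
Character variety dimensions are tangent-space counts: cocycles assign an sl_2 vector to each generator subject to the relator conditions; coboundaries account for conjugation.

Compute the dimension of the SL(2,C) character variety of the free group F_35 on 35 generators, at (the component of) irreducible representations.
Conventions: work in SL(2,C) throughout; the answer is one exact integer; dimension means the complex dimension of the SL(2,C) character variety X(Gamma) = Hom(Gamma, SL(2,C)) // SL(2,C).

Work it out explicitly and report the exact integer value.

The free group F_35: 35 generators, no relators.
Z^1(Gamma, Ad rho) = (sl_2)^35: a cocycle is a free choice of one sl_2 vector per generator, so dim Z^1 = 3*35 = 105.
At an irreducible rho the centralizer of the image in sl_2 is 0, so the coboundary map sl_2 -> Z^1 is injective: dim B^1 = 3.
dim X = dim H^1 = dim Z^1 - dim B^1 = 105 - 3 = 102.

102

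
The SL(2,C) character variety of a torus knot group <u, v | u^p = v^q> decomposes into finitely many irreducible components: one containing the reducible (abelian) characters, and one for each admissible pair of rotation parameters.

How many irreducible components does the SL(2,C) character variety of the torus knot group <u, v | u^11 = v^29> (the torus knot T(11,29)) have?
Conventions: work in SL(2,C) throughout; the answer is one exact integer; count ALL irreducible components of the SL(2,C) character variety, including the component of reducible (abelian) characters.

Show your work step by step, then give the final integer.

141

In the torus knot group T(11,29), u^11 = v^29 is central, so an irreducible representation sends it to +I or -I (Schur).
On an irreducible component, tr(u) is locked at 2*cos(pi*alpha/11) for some alpha in 1..10, and tr(v) at 2*cos(pi*beta/29) for some beta in 1..28.
u^11 = (-1)^alpha I and v^29 = (-1)^beta I must agree, so alpha and beta have equal parity.
count pairs: odd alpha (5 choices) x odd beta (14), plus even alpha (5) x even beta (14): 5*14 + 5*14 = 140.
components with irreducible characters: 140; plus the single component of reducible (abelian) characters: total 141.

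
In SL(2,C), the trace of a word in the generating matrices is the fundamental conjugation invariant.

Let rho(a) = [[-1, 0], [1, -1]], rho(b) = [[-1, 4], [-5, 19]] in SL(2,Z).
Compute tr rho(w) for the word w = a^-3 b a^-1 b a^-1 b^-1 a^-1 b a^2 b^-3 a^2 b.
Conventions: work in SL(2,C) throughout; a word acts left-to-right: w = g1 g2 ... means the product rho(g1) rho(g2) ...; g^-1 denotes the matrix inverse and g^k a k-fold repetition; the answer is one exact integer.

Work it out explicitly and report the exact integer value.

206611138

rho(a^-1) = [[-1, 0], [-1, -1]]
... * rho(a^-1) = [[-1, 0], [-1, -1]]  ->  [[1, 0], [2, 1]]
... * rho(a^-1) = [[-1, 0], [-1, -1]]  ->  [[-1, 0], [-3, -1]]
... * rho(b) = [[-1, 4], [-5, 19]]  ->  [[1, -4], [8, -31]]
... * rho(a^-1) = [[-1, 0], [-1, -1]]  ->  [[3, 4], [23, 31]]
... * rho(b) = [[-1, 4], [-5, 19]]  ->  [[-23, 88], [-178, 681]]
... * rho(a^-1) = [[-1, 0], [-1, -1]]  ->  [[-65, -88], [-503, -681]]
... * rho(b^-1) = [[19, -4], [5, -1]]  ->  [[-1675, 348], [-12962, 2693]]
... * rho(a^-1) = [[-1, 0], [-1, -1]]  ->  [[1327, -348], [10269, -2693]]
... * rho(b) = [[-1, 4], [-5, 19]]  ->  [[413, -1304], [3196, -10091]]
... * rho(a) = [[-1, 0], [1, -1]]  ->  [[-1717, 1304], [-13287, 10091]]
... * rho(a) = [[-1, 0], [1, -1]]  ->  [[3021, -1304], [23378, -10091]]
... * rho(b^-1) = [[19, -4], [5, -1]]  ->  [[50879, -10780], [393727, -83421]]
... * rho(b^-1) = [[19, -4], [5, -1]]  ->  [[912801, -192736], [7063708, -1491487]]
... * rho(b^-1) = [[19, -4], [5, -1]]  ->  [[16379539, -3458468], [126753017, -26763345]]
... * rho(a) = [[-1, 0], [1, -1]]  ->  [[-19838007, 3458468], [-153516362, 26763345]]
... * rho(a) = [[-1, 0], [1, -1]]  ->  [[23296475, -3458468], [180279707, -26763345]]
... * rho(b) = [[-1, 4], [-5, 19]]  ->  [[-6004135, 27475008], [-46462982, 212615273]]
tr = -6004135 + 212615273 = 206611138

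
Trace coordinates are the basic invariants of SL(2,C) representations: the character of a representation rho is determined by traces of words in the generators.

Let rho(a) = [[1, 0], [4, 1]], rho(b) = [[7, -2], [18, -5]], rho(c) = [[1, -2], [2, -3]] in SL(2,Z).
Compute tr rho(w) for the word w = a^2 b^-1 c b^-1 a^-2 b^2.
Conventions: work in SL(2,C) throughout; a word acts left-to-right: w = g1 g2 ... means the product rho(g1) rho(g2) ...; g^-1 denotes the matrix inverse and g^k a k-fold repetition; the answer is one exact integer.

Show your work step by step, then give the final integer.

6910

rho(a) = [[1, 0], [4, 1]]
... * rho(a) = [[1, 0], [4, 1]]  ->  [[1, 0], [8, 1]]
... * rho(b^-1) = [[-5, 2], [-18, 7]]  ->  [[-5, 2], [-58, 23]]
... * rho(c) = [[1, -2], [2, -3]]  ->  [[-1, 4], [-12, 47]]
... * rho(b^-1) = [[-5, 2], [-18, 7]]  ->  [[-67, 26], [-786, 305]]
... * rho(a^-1) = [[1, 0], [-4, 1]]  ->  [[-171, 26], [-2006, 305]]
... * rho(a^-1) = [[1, 0], [-4, 1]]  ->  [[-275, 26], [-3226, 305]]
... * rho(b) = [[7, -2], [18, -5]]  ->  [[-1457, 420], [-17092, 4927]]
... * rho(b) = [[7, -2], [18, -5]]  ->  [[-2639, 814], [-30958, 9549]]
tr = -2639 + 9549 = 6910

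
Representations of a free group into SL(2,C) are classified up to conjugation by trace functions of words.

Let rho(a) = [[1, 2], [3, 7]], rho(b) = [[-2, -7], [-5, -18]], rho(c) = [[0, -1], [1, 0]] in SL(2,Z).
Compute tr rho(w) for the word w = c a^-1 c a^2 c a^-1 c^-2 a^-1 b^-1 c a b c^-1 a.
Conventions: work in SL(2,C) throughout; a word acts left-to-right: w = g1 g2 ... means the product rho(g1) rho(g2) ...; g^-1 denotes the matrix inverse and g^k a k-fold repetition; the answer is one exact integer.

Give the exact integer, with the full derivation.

rho(c) = [[0, -1], [1, 0]]
... * rho(a^-1) = [[7, -2], [-3, 1]]  ->  [[3, -1], [7, -2]]
... * rho(c) = [[0, -1], [1, 0]]  ->  [[-1, -3], [-2, -7]]
... * rho(a) = [[1, 2], [3, 7]]  ->  [[-10, -23], [-23, -53]]
... * rho(a) = [[1, 2], [3, 7]]  ->  [[-79, -181], [-182, -417]]
... * rho(c) = [[0, -1], [1, 0]]  ->  [[-181, 79], [-417, 182]]
... * rho(a^-1) = [[7, -2], [-3, 1]]  ->  [[-1504, 441], [-3465, 1016]]
... * rho(c^-1) = [[0, 1], [-1, 0]]  ->  [[-441, -1504], [-1016, -3465]]
... * rho(c^-1) = [[0, 1], [-1, 0]]  ->  [[1504, -441], [3465, -1016]]
... * rho(a^-1) = [[7, -2], [-3, 1]]  ->  [[11851, -3449], [27303, -7946]]
... * rho(b^-1) = [[-18, 7], [5, -2]]  ->  [[-230563, 89855], [-531184, 207013]]
... * rho(c) = [[0, -1], [1, 0]]  ->  [[89855, 230563], [207013, 531184]]
... * rho(a) = [[1, 2], [3, 7]]  ->  [[781544, 1793651], [1800565, 4132314]]
... * rho(b) = [[-2, -7], [-5, -18]]  ->  [[-10531343, -37756526], [-24262700, -86985607]]
... * rho(c^-1) = [[0, 1], [-1, 0]]  ->  [[37756526, -10531343], [86985607, -24262700]]
... * rho(a) = [[1, 2], [3, 7]]  ->  [[6162497, 1793651], [14197507, 4132314]]
tr = 6162497 + 4132314 = 10294811

10294811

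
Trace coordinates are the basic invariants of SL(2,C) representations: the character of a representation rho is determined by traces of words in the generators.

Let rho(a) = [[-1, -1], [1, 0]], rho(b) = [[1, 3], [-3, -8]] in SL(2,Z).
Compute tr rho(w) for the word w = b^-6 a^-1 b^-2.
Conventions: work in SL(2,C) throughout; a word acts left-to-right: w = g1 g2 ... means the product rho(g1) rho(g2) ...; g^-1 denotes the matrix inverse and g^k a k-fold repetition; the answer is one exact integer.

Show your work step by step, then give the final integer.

rho(b^-1) = [[-8, -3], [3, 1]]
... * rho(b^-1) = [[-8, -3], [3, 1]]  ->  [[55, 21], [-21, -8]]
... * rho(b^-1) = [[-8, -3], [3, 1]]  ->  [[-377, -144], [144, 55]]
... * rho(b^-1) = [[-8, -3], [3, 1]]  ->  [[2584, 987], [-987, -377]]
... * rho(b^-1) = [[-8, -3], [3, 1]]  ->  [[-17711, -6765], [6765, 2584]]
... * rho(b^-1) = [[-8, -3], [3, 1]]  ->  [[121393, 46368], [-46368, -17711]]
... * rho(a^-1) = [[0, 1], [-1, -1]]  ->  [[-46368, 75025], [17711, -28657]]
... * rho(b^-1) = [[-8, -3], [3, 1]]  ->  [[596019, 214129], [-227659, -81790]]
... * rho(b^-1) = [[-8, -3], [3, 1]]  ->  [[-4125765, -1573928], [1575902, 601187]]
tr = -4125765 + 601187 = -3524578

-3524578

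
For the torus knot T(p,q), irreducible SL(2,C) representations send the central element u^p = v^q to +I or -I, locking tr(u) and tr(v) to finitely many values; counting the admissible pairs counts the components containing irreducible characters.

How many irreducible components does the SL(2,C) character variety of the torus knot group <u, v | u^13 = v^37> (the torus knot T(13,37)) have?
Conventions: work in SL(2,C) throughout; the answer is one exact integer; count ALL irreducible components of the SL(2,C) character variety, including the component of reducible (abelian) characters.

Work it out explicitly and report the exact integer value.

In the torus knot group T(13,37), u^13 = v^37 is central, so an irreducible representation sends it to +I or -I (Schur).
This locks tr(u) to 2*cos(pi*alpha/13), alpha in 1..12, and tr(v) to 2*cos(pi*beta/37), beta in 1..36, on each component of irreducible characters.
The two central values (-1)^alpha I and (-1)^beta I must be the same matrix, so alpha and beta share a parity.
Counting: 6 odd alphas x 18 odd betas + 6 even alphas x 18 even betas = 108 + 108 = 216.
That is 216 components of irreducible characters, and with the reducible (abelian) component the total is 217.

217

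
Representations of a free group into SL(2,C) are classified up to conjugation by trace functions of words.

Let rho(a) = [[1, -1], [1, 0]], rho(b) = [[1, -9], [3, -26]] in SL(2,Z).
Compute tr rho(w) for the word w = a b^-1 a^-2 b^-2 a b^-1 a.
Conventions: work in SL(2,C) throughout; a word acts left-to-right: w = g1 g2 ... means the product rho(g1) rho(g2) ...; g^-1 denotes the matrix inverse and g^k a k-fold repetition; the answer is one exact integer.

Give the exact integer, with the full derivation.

rho(a) = [[1, -1], [1, 0]]
... * rho(b^-1) = [[-26, 9], [-3, 1]]  ->  [[-23, 8], [-26, 9]]
... * rho(a^-1) = [[0, 1], [-1, 1]]  ->  [[-8, -15], [-9, -17]]
... * rho(a^-1) = [[0, 1], [-1, 1]]  ->  [[15, -23], [17, -26]]
... * rho(b^-1) = [[-26, 9], [-3, 1]]  ->  [[-321, 112], [-364, 127]]
... * rho(b^-1) = [[-26, 9], [-3, 1]]  ->  [[8010, -2777], [9083, -3149]]
... * rho(a) = [[1, -1], [1, 0]]  ->  [[5233, -8010], [5934, -9083]]
... * rho(b^-1) = [[-26, 9], [-3, 1]]  ->  [[-112028, 39087], [-127035, 44323]]
... * rho(a) = [[1, -1], [1, 0]]  ->  [[-72941, 112028], [-82712, 127035]]
tr = -72941 + 127035 = 54094

54094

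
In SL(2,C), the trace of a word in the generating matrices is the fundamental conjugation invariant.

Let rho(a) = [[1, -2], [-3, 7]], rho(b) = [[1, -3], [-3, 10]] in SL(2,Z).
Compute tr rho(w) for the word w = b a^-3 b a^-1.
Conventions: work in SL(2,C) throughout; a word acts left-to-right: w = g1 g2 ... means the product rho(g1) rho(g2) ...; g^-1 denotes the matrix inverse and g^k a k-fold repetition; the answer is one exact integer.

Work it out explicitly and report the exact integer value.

14

rho(b) = [[1, -3], [-3, 10]]
... * rho(a^-1) = [[7, 2], [3, 1]]  ->  [[-2, -1], [9, 4]]
... * rho(a^-1) = [[7, 2], [3, 1]]  ->  [[-17, -5], [75, 22]]
... * rho(a^-1) = [[7, 2], [3, 1]]  ->  [[-134, -39], [591, 172]]
... * rho(b) = [[1, -3], [-3, 10]]  ->  [[-17, 12], [75, -53]]
... * rho(a^-1) = [[7, 2], [3, 1]]  ->  [[-83, -22], [366, 97]]
tr = -83 + 97 = 14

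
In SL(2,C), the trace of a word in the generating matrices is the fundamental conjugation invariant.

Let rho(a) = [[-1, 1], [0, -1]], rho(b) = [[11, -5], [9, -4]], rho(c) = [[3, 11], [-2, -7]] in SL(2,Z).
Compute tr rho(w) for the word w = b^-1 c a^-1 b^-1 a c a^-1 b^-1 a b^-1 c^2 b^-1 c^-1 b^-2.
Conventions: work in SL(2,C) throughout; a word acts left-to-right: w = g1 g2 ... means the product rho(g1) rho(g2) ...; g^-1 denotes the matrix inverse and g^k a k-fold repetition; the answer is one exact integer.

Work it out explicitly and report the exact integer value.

8492909619938

rho(b^-1) = [[-4, 5], [-9, 11]]
... * rho(c) = [[3, 11], [-2, -7]]  ->  [[-22, -79], [-49, -176]]
... * rho(a^-1) = [[-1, -1], [0, -1]]  ->  [[22, 101], [49, 225]]
... * rho(b^-1) = [[-4, 5], [-9, 11]]  ->  [[-997, 1221], [-2221, 2720]]
... * rho(a) = [[-1, 1], [0, -1]]  ->  [[997, -2218], [2221, -4941]]
... * rho(c) = [[3, 11], [-2, -7]]  ->  [[7427, 26493], [16545, 59018]]
... * rho(a^-1) = [[-1, -1], [0, -1]]  ->  [[-7427, -33920], [-16545, -75563]]
... * rho(b^-1) = [[-4, 5], [-9, 11]]  ->  [[334988, -410255], [746247, -913918]]
... * rho(a) = [[-1, 1], [0, -1]]  ->  [[-334988, 745243], [-746247, 1660165]]
... * rho(b^-1) = [[-4, 5], [-9, 11]]  ->  [[-5367235, 6522733], [-11956497, 14530580]]
... * rho(c) = [[3, 11], [-2, -7]]  ->  [[-29147171, -104698716], [-64930651, -233235527]]
... * rho(c) = [[3, 11], [-2, -7]]  ->  [[121955919, 412272131], [271679101, 918411528]]
... * rho(b^-1) = [[-4, 5], [-9, 11]]  ->  [[-4198272855, 5144773036], [-9352420156, 11460922313]]
... * rho(c^-1) = [[-7, -11], [2, 3]]  ->  [[39677456057, 61615320513], [88388785718, 137259388655]]
... * rho(b^-1) = [[-4, 5], [-9, 11]]  ->  [[-713247708845, 876155805928], [-1588889640767, 1951797203795]]
... * rho(b^-1) = [[-4, 5], [-9, 11]]  ->  [[-5032411417972, 6071475320983], [-11210616271087, 13525321037910]]
tr = -5032411417972 + 13525321037910 = 8492909619938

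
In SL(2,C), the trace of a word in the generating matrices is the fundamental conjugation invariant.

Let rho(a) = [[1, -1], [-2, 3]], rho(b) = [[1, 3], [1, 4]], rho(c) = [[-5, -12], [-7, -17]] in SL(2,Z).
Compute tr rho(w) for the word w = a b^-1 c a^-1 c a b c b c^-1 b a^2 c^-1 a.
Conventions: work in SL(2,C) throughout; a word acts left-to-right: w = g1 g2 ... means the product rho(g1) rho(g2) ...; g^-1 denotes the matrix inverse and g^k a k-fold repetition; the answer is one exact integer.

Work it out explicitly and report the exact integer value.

rho(a) = [[1, -1], [-2, 3]]
... * rho(b^-1) = [[4, -3], [-1, 1]]  ->  [[5, -4], [-11, 9]]
... * rho(c) = [[-5, -12], [-7, -17]]  ->  [[3, 8], [-8, -21]]
... * rho(a^-1) = [[3, 1], [2, 1]]  ->  [[25, 11], [-66, -29]]
... * rho(c) = [[-5, -12], [-7, -17]]  ->  [[-202, -487], [533, 1285]]
... * rho(a) = [[1, -1], [-2, 3]]  ->  [[772, -1259], [-2037, 3322]]
... * rho(b) = [[1, 3], [1, 4]]  ->  [[-487, -2720], [1285, 7177]]
... * rho(c) = [[-5, -12], [-7, -17]]  ->  [[21475, 52084], [-56664, -137429]]
... * rho(b) = [[1, 3], [1, 4]]  ->  [[73559, 272761], [-194093, -719708]]
... * rho(c^-1) = [[-17, 12], [7, -5]]  ->  [[658824, -481097], [-1738375, 1269424]]
... * rho(b) = [[1, 3], [1, 4]]  ->  [[177727, 52084], [-468951, -137429]]
... * rho(a) = [[1, -1], [-2, 3]]  ->  [[73559, -21475], [-194093, 56664]]
... * rho(a) = [[1, -1], [-2, 3]]  ->  [[116509, -137984], [-307421, 364085]]
... * rho(c^-1) = [[-17, 12], [7, -5]]  ->  [[-2946541, 2088028], [7774752, -5509477]]
... * rho(a) = [[1, -1], [-2, 3]]  ->  [[-7122597, 9210625], [18793706, -24303183]]
tr = -7122597 + -24303183 = -31425780

-31425780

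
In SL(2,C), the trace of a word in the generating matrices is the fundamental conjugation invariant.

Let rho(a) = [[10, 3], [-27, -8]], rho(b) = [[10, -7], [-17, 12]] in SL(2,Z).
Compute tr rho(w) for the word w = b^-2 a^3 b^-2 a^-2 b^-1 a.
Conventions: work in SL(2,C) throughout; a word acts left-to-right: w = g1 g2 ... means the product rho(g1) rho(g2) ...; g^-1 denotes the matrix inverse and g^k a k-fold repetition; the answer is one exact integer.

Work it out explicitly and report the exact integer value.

rho(b^-1) = [[12, 7], [17, 10]]
... * rho(b^-1) = [[12, 7], [17, 10]]  ->  [[263, 154], [374, 219]]
... * rho(a) = [[10, 3], [-27, -8]]  ->  [[-1528, -443], [-2173, -630]]
... * rho(a) = [[10, 3], [-27, -8]]  ->  [[-3319, -1040], [-4720, -1479]]
... * rho(a) = [[10, 3], [-27, -8]]  ->  [[-5110, -1637], [-7267, -2328]]
... * rho(b^-1) = [[12, 7], [17, 10]]  ->  [[-89149, -52140], [-126780, -74149]]
... * rho(b^-1) = [[12, 7], [17, 10]]  ->  [[-1956168, -1145443], [-2781893, -1628950]]
... * rho(a^-1) = [[-8, -3], [27, 10]]  ->  [[-15277617, -5585926], [-21726506, -7943821]]
... * rho(a^-1) = [[-8, -3], [27, 10]]  ->  [[-28599066, -10026409], [-40671119, -14258692]]
... * rho(b^-1) = [[12, 7], [17, 10]]  ->  [[-513637745, -300457552], [-730451192, -427284753]]
... * rho(a) = [[10, 3], [-27, -8]]  ->  [[2975976454, 862747181], [4232176411, 1226924448]]
tr = 2975976454 + 1226924448 = 4202900902

4202900902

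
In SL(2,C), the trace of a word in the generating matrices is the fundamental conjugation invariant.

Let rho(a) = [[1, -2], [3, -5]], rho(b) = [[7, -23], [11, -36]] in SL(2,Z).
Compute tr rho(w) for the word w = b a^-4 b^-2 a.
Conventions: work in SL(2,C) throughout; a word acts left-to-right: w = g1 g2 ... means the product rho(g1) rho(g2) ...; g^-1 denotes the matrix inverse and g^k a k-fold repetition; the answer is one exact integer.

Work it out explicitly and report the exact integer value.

rho(b) = [[7, -23], [11, -36]]
... * rho(a^-1) = [[-5, 2], [-3, 1]]  ->  [[34, -9], [53, -14]]
... * rho(a^-1) = [[-5, 2], [-3, 1]]  ->  [[-143, 59], [-223, 92]]
... * rho(a^-1) = [[-5, 2], [-3, 1]]  ->  [[538, -227], [839, -354]]
... * rho(a^-1) = [[-5, 2], [-3, 1]]  ->  [[-2009, 849], [-3133, 1324]]
... * rho(b^-1) = [[-36, 23], [-11, 7]]  ->  [[62985, -40264], [98224, -62791]]
... * rho(b^-1) = [[-36, 23], [-11, 7]]  ->  [[-1824556, 1166807], [-2845363, 1819615]]
... * rho(a) = [[1, -2], [3, -5]]  ->  [[1675865, -2184923], [2613482, -3407349]]
tr = 1675865 + -3407349 = -1731484

-1731484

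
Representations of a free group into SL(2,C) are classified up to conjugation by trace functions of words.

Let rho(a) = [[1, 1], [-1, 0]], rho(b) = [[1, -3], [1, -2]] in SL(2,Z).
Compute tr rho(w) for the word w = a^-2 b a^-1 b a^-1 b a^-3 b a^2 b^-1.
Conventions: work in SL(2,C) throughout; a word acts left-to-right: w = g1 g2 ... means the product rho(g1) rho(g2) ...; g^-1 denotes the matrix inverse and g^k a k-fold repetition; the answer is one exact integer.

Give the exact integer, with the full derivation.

841

rho(a^-1) = [[0, -1], [1, 1]]
... * rho(a^-1) = [[0, -1], [1, 1]]  ->  [[-1, -1], [1, 0]]
... * rho(b) = [[1, -3], [1, -2]]  ->  [[-2, 5], [1, -3]]
... * rho(a^-1) = [[0, -1], [1, 1]]  ->  [[5, 7], [-3, -4]]
... * rho(b) = [[1, -3], [1, -2]]  ->  [[12, -29], [-7, 17]]
... * rho(a^-1) = [[0, -1], [1, 1]]  ->  [[-29, -41], [17, 24]]
... * rho(b) = [[1, -3], [1, -2]]  ->  [[-70, 169], [41, -99]]
... * rho(a^-1) = [[0, -1], [1, 1]]  ->  [[169, 239], [-99, -140]]
... * rho(a^-1) = [[0, -1], [1, 1]]  ->  [[239, 70], [-140, -41]]
... * rho(a^-1) = [[0, -1], [1, 1]]  ->  [[70, -169], [-41, 99]]
... * rho(b) = [[1, -3], [1, -2]]  ->  [[-99, 128], [58, -75]]
... * rho(a) = [[1, 1], [-1, 0]]  ->  [[-227, -99], [133, 58]]
... * rho(a) = [[1, 1], [-1, 0]]  ->  [[-128, -227], [75, 133]]
... * rho(b^-1) = [[-2, 3], [-1, 1]]  ->  [[483, -611], [-283, 358]]
tr = 483 + 358 = 841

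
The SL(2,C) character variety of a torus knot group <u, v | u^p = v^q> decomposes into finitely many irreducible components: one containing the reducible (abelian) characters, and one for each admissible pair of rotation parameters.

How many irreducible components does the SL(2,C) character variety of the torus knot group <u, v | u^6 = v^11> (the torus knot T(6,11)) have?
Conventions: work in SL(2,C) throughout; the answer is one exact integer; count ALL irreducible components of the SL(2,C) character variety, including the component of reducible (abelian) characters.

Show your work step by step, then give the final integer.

Gamma = < u, v | u^6 = v^11 > (torus knot T(6,11)); the central element u^6 = v^11 acts as +I or -I in any irreducible SL(2,C) representation.
On an irreducible component, tr(u) is locked at 2*cos(pi*alpha/6) for some alpha in 1..5, and tr(v) at 2*cos(pi*beta/11) for some beta in 1..10.
u^6 = (-1)^alpha I and v^11 = (-1)^beta I must agree, so alpha and beta have equal parity.
Counting: 3 odd alphas x 5 odd betas + 2 even alphas x 5 even betas = 15 + 10 = 25.
components with irreducible characters: 25; plus the single component of reducible (abelian) characters: total 26.

26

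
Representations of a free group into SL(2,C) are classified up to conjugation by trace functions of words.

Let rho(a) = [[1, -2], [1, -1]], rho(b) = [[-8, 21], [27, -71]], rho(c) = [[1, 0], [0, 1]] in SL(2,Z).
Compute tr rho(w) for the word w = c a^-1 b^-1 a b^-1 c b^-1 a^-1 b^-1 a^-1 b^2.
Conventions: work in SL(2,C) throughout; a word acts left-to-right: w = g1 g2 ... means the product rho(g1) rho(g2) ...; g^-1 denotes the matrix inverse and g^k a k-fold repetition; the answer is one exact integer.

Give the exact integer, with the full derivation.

rho(c) = [[1, 0], [0, 1]]
... * rho(a^-1) = [[-1, 2], [-1, 1]]  ->  [[-1, 2], [-1, 1]]
... * rho(b^-1) = [[-71, -21], [-27, -8]]  ->  [[17, 5], [44, 13]]
... * rho(a) = [[1, -2], [1, -1]]  ->  [[22, -39], [57, -101]]
... * rho(b^-1) = [[-71, -21], [-27, -8]]  ->  [[-509, -150], [-1320, -389]]
... * rho(c) = [[1, 0], [0, 1]]  ->  [[-509, -150], [-1320, -389]]
... * rho(b^-1) = [[-71, -21], [-27, -8]]  ->  [[40189, 11889], [104223, 30832]]
... * rho(a^-1) = [[-1, 2], [-1, 1]]  ->  [[-52078, 92267], [-135055, 239278]]
... * rho(b^-1) = [[-71, -21], [-27, -8]]  ->  [[1206329, 355502], [3128399, 921931]]
... * rho(a^-1) = [[-1, 2], [-1, 1]]  ->  [[-1561831, 2768160], [-4050330, 7178729]]
... * rho(b) = [[-8, 21], [27, -71]]  ->  [[87234968, -229337811], [226228323, -594746689]]
... * rho(b) = [[-8, 21], [27, -71]]  ->  [[-6890000641, 18114918909], [-17867987187, 46977809702]]
tr = -6890000641 + 46977809702 = 40087809061

40087809061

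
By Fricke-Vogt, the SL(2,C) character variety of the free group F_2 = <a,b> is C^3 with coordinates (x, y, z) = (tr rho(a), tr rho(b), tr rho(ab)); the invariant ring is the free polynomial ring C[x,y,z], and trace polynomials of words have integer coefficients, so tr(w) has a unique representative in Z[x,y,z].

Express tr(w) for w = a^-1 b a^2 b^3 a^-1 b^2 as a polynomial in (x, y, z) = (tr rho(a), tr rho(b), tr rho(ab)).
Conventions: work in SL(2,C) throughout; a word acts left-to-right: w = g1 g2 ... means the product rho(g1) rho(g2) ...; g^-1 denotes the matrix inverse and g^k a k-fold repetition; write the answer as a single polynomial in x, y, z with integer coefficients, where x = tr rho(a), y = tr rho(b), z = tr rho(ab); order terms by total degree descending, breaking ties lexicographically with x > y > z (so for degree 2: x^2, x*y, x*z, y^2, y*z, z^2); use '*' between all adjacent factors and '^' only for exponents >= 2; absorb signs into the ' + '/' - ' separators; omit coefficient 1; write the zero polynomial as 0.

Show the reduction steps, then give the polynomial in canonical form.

tr(a^2 b) = tr(a)*tr(b a) - tr(b)   [square of a] = x*z - y
tr(a^2) = tr(a)*tr(a) - tr(1)   [square of a] = x^2 - 2
tr(b a^2 b) = tr(b)*tr(a^2 b) - tr(a^2)   [square of b] = x*y*z - x^2 - y^2 + 2
tr(a^2 b^3) = tr(b)*tr(b a^2 b) - tr(b a^2)   [square of b] = x*y^2*z - x^2*y - y^3 - x*z + 3*y
tr(b a^2 b^3) = tr(b)*tr(a^2 b^3) - tr(a^2 b^2)   [square of b] = x*y^3*z - x^2*y^2 - y^4 - 2*x*y*z + x^2 + 4*y^2 - 2
reduce: tr(b^3 a^2 b^2) = tr(b)*tr(b a^2 b^3) - tr(b a^2 b^2)   [square of b] = x*y^4*z - x^2*y^3 - y^5 - 3*x*y^2*z + 2*x^2*y + 5*y^3 + x*z - 5*y
so tr(b^3 a^2 b^3) = tr(b)*tr(b^3 a^2 b^2) - tr(b^3 a^2 b)   [square of b] = x*y^5*z - x^2*y^4 - y^6 - 4*x*y^3*z + 3*x^2*y^2 + 6*y^4 + 3*x*y*z - x^2 - 9*y^2 + 2
reduce: tr(a b a b) = tr(b a)*tr(b a) - tr(1)   [split at a repeated b] = z^2 - 2
so tr(b a b^2 a) = tr(b)*tr(a b a b) - tr(a b a)   [square of b] = y*z^2 - x*z - y
so tr(a b^2) = tr(b)*tr(a b) - tr(a)   [square of b] = y*z - x
tr(b a b^2) = tr(b)*tr(a b^2) - tr(a b)   [square of b] = y^2*z - x*y - z
tr(a^2 b a b^2) = tr(a)*tr(b a b^2 a) - tr(b a b^2)   [square of a] = x*y*z^2 - x^2*z - y^2*z + z
tr(a^2 b a b) = tr(a)*tr(b a b a) - tr(b a b)   [square of a] = x*z^2 - y*z - x
tr(a b^3 a^2 b) = tr(b)*tr(a^2 b a b^2) - tr(a^2 b a b)   [square of b] = x*y^2*z^2 - x^2*y*z - y^3*z - x*z^2 + 2*y*z + x
reduce: tr(a^3 b^2) = tr(a)*tr(a b^2 a) - tr(a b^2)   [square of a] = x^2*y*z - x^3 - x*y^2 - y*z + 3*x
reduce: tr(a^3 b) = tr(a)*tr(a b a) - tr(a b)   [square of a] = x^2*z - x*y - z
reduce: tr(a b^3 a^2) = tr(b)*tr(a^3 b^2) - tr(a^3 b)   [square of b] = x^2*y^2*z - x^3*y - x*y^3 - x^2*z - y^2*z + 4*x*y + z
tr(a b^3 a^2 b^2) = tr(b)*tr(a b^3 a^2 b) - tr(a b^3 a^2)   [square of b] = x*y^3*z^2 - 2*x^2*y^2*z - y^4*z + x^3*y + x*y^3 - x*y*z^2 + x^2*z + 3*y^2*z - 3*x*y - z
tr(b^3 a^2 b^3 a) = tr(b)*tr(a b^3 a^2 b^2) - tr(a b^3 a^2 b)   [square of b] = x*y^4*z^2 - 2*x^2*y^3*z - y^5*z + x^3*y^2 + x*y^4 - 2*x*y^2*z^2 + 2*x^2*y*z + 4*y^3*z - 3*x*y^2 + x*z^2 - 3*y*z - x
tr(b a^2 b^3 a^-1 b^2) = tr(b^3 a^2 b^3)*tr(a) - tr(b^3 a^2 b^3 a)   [inverse elimination on a] = x^2*y^5*z - x^3*y^4 - x*y^6 - x*y^4*z^2 - 2*x^2*y^3*z + y^5*z + 2*x^3*y^2 + 5*x*y^4 + 2*x*y^2*z^2 + x^2*y*z - 4*y^3*z - x^3 - 6*x*y^2 - x*z^2 + 3*y*z + 3*x
so tr(b a b a^2 b) = tr(a)*tr(b^2 a b a) - tr(b^2 a b)   [square of a] = x*y*z^2 - x^2*z - y^2*z + z
reduce: tr(b a b a^2 b^2) = tr(b)*tr(b a b a^2 b) - tr(b a b a^2)   [square of b] = x*y^2*z^2 - x^2*y*z - y^3*z - x*z^2 + 2*y*z + x
tr(b a b a^2 b^3) = tr(b)*tr(b a b a^2 b^2) - tr(b a b a^2 b)   [square of b] = x*y^3*z^2 - x^2*y^2*z - y^4*z - 2*x*y*z^2 + x^2*z + 3*y^2*z + x*y - z
tr(b^2 a b a^2 b^3) = tr(b)*tr(b a b a^2 b^3) - tr(b a b a^2 b^2)   [square of b] = x*y^4*z^2 - x^2*y^3*z - y^5*z - 3*x*y^2*z^2 + 2*x^2*y*z + 4*y^3*z + x*y^2 + x*z^2 - 3*y*z - x
tr(a b a b a b) = tr(a b a b)*tr(a b) - tr(b a)   [split at a repeated a] = z^3 - 3*z
reduce: tr(b^2 a b a b a) = tr(b)*tr(a b a b a b) - tr(a b a b a)   [square of b] = y*z^3 - x*z^2 - 2*y*z + x
reduce: tr(b^2 a b a b) = tr(b)*tr(a b a b^2) - tr(a b a b)   [square of b] = y^2*z^2 - x*y*z - y^2 - z^2 + 2
tr(a b a^2 b^2 a b) = tr(a)*tr(b^2 a b a b a) - tr(b^2 a b a b)   [square of a] = x*y*z^3 - x^2*z^2 - y^2*z^2 - x*y*z + x^2 + y^2 + z^2 - 2
tr(a b a^2 b^2 a) = tr(a)*tr(b a^2 b^2 a) - tr(b a^2 b^2)   [square of a] = x^2*y*z^2 - x^3*z - 2*x*y^2*z + x^2*y + y^3 + 2*x*z - 3*y
reduce: tr(b a b^2 a b a^2 b) = tr(b)*tr(a b a^2 b^2 a b) - tr(a b a^2 b^2 a)   [square of b] = x*y^2*z^3 - 2*x^2*y*z^2 - y^3*z^2 + x^3*z + x*y^2*z + y*z^2 - 2*x*z + y
tr(a b a^2 b a b) = tr(a)*tr(b a b a b a) - tr(b a b a b)   [square of a] = x*z^3 - y*z^2 - 2*x*z + y
reduce: tr(a b a^2 b a) = tr(a)*tr(b a^2 b a) - tr(b a^2 b)   [square of a] = x^2*z^2 - 2*x*y*z + y^2 - 2
reduce: tr(b a b^2 a b a^2) = tr(b)*tr(a b a^2 b a b) - tr(a b a^2 b a)   [square of b] = x*y*z^3 - x^2*z^2 - y^2*z^2 + 2
tr(b^2 a b a^2 b^3 a) = tr(b)*tr(b a b^2 a b a^2 b) - tr(b a b^2 a b a^2)   [square of b] = x*y^3*z^3 - 2*x^2*y^2*z^2 - y^4*z^2 + x^3*y*z + x*y^3*z - x*y*z^3 + x^2*z^2 + 2*y^2*z^2 - 2*x*y*z + y^2 - 2
tr(b a^2 b^3 a^-1 b^2 a) = tr(b^2 a b a^2 b^3)*tr(a) - tr(b^2 a b a^2 b^3 a)   [inverse elimination on a] = x^2*y^4*z^2 - x^3*y^3*z - x*y^5*z - x*y^3*z^3 - x^2*y^2*z^2 + y^4*z^2 + x^3*y*z + 3*x*y^3*z + x*y*z^3 + x^2*y^2 - 2*y^2*z^2 - x*y*z - x^2 - y^2 + 2
so tr(a^-1 b a^2 b^3 a^-1 b^2) = tr(b a^2 b^3 a^-1 b^2)*tr(a) - tr(b a^2 b^3 a^-1 b^2 a)   [inverse elimination on a] = x^3*y^5*z - x^4*y^4 - x^2*y^6 - 2*x^2*y^4*z^2 - x^3*y^3*z + 2*x*y^5*z + x*y^3*z^3 + 2*x^4*y^2 + 5*x^2*y^4 + 3*x^2*y^2*z^2 - y^4*z^2 - 7*x*y^3*z - x*y*z^3 - x^4 - 7*x^2*y^2 - x^2*z^2 + 2*y^2*z^2 + 4*x*y*z + 4*x^2 + y^2 - 2

x^3*y^5*z - x^4*y^4 - x^2*y^6 - 2*x^2*y^4*z^2 - x^3*y^3*z + 2*x*y^5*z + x*y^3*z^3 + 2*x^4*y^2 + 5*x^2*y^4 + 3*x^2*y^2*z^2 - y^4*z^2 - 7*x*y^3*z - x*y*z^3 - x^4 - 7*x^2*y^2 - x^2*z^2 + 2*y^2*z^2 + 4*x*y*z + 4*x^2 + y^2 - 2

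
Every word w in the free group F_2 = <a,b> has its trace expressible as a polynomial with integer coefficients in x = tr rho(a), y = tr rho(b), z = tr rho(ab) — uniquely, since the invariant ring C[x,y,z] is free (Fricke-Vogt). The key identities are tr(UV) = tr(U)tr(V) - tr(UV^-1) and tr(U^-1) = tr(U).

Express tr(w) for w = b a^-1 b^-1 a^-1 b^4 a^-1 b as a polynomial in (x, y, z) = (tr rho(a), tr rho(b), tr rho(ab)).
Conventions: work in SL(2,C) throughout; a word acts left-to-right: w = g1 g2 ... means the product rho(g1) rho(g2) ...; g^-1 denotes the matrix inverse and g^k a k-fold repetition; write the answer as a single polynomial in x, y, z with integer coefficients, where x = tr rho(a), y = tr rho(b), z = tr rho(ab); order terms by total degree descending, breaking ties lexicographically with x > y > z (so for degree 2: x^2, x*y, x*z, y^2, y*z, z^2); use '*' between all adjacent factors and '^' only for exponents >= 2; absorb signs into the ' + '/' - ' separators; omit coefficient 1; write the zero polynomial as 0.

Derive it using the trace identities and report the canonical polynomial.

tr(b^2) = tr(b) * tr(b) - tr(1) = y^2 - 2
tr(b^3) = tr(b) * tr(b^2) - tr(b) = y^3 - 3*y
tr(b^4) = tr(b) * tr(b^3) - tr(b^2) = y^4 - 4*y^2 + 2
tr(b^5) = tr(b) * tr(b^4) - tr(b^3) = y^5 - 5*y^3 + 5*y
tr(b^6) = tr(b) * tr(b^5) - tr(b^4) = y^6 - 6*y^4 + 9*y^2 - 2
tr(b a b) = tr(b) * tr(a b) - tr(a) = y*z - x
tr(b a b^2) = tr(b) * tr(b a b) - tr(b a) = y^2*z - x*y - z
tr(a b^4) = tr(b) * tr(b a b^2) - tr(b a b) = y^3*z - x*y^2 - 2*y*z + x
tr(b a b^4) = tr(b) * tr(a b^4) - tr(a b^3) = y^4*z - x*y^3 - 3*y^2*z + 2*x*y + z
tr(b^6 a) = tr(b) * tr(b a b^4) - tr(b a b^3) = y^5*z - x*y^4 - 4*y^3*z + 3*x*y^2 + 3*y*z - x
tr(a^-1 b^6) = tr(b^6) * tr(a) - tr(b^6 a) = x*y^6 - y^5*z - 5*x*y^4 + 4*y^3*z + 6*x*y^2 - 3*y*z - x
tr(a^-1 b^6 a^-1) = tr(a^-1 b^6) * tr(a) - tr(a^-1 b^6 a) = x^2*y^6 - x*y^5*z - 5*x^2*y^4 - y^6 + 4*x*y^3*z + 6*x^2*y^2 + 6*y^4 - 3*x*y*z - x^2 - 9*y^2 + 2
tr(b^7) = tr(b) * tr(b^6) - tr(b^5) = y^7 - 7*y^5 + 14*y^3 - 7*y
tr(b^7 a) = tr(b) * tr(b^2 a b^4) - tr(b^2 a b^3) = y^6*z - x*y^5 - 5*y^4*z + 4*x*y^3 + 6*y^2*z - 3*x*y - z
tr(b^6 a^-1 b) = tr(b^7) * tr(a) - tr(b^7 a) = x*y^7 - y^6*z - 6*x*y^5 + 5*y^4*z + 10*x*y^3 - 6*y^2*z - 4*x*y + z
tr(a b a b) = tr(a b) * tr(a b) - tr(1)   [split at repeated a] = z^2 - 2
tr(a b a) = tr(a) * tr(b a) - tr(b) = x*z - y
tr(a b a b^2) = tr(b) * tr(a b a b) - tr(a b a) = y*z^2 - x*z - y
tr(a b a b^3) = tr(b) * tr(a b a b^2) - tr(a b a b) = y^2*z^2 - x*y*z - y^2 - z^2 + 2
tr(b a b a b^3) = tr(b) * tr(a b a b^3) - tr(a b a b^2) = y^3*z^2 - x*y^2*z - y^3 - 2*y*z^2 + x*z + 3*y
tr(a b a b^5) = tr(b) * tr(b a b a b^3) - tr(b a b a b^2) = y^4*z^2 - x*y^3*z - y^4 - 3*y^2*z^2 + 2*x*y*z + 4*y^2 + z^2 - 2
tr(b a b^6 a) = tr(b) * tr(a b a b^5) - tr(a b a b^4) = y^5*z^2 - x*y^4*z - y^5 - 4*y^3*z^2 + 3*x*y^2*z + 5*y^3 + 3*y*z^2 - x*z - 5*y
tr(b^6 a^-1 b a) = tr(b a b^6) * tr(a) - tr(b a b^6 a) = x*y^6*z - x^2*y^5 - y^5*z^2 - 4*x*y^4*z + 4*x^2*y^3 + y^5 + 4*y^3*z^2 + 3*x*y^2*z - 3*x^2*y - 5*y^3 - 3*y*z^2 + 5*y
tr(a^-1 b^6 a^-1 b) = tr(b^6 a^-1 b) * tr(a) - tr(b^6 a^-1 b a) = x^2*y^7 - 2*x*y^6*z - 5*x^2*y^5 + y^5*z^2 + 9*x*y^4*z + 6*x^2*y^3 - y^5 - 4*y^3*z^2 - 9*x*y^2*z - x^2*y + 5*y^3 + 3*y*z^2 + x*z - 5*y
tr(b^2 a^-1 b^-1 a^-1 b^4) = tr(a^-1 b^6 a^-1) * tr(b) - tr(a^-1 b^6 a^-1 b) = x*y^6*z - y^7 - y^5*z^2 - 5*x*y^4*z + 7*y^5 + 4*y^3*z^2 + 6*x*y^2*z - 14*y^3 - 3*y*z^2 - x*z + 7*y
tr(a^2) = tr(a) * tr(a) - tr(1) = x^2 - 2
tr(a b^2 a) = tr(b) * tr(a^2 b) - tr(a^2) = x*y*z - x^2 - y^2 + 2
tr(a b^2 a b^2) = tr(b) * tr(a b^2 a b) - tr(a b^2 a) = y^2*z^2 - 2*x*y*z + x^2 - 2
tr(b^3 a b^2 a) = tr(b) * tr(a b^2 a b^2) - tr(a b^2 a b) = y^3*z^2 - 2*x*y^2*z + x^2*y - y*z^2 + x*z - y
tr(b^3 a b^2 a^-1) = tr(b^3 a b^2) * tr(a) - tr(b^3 a b^2 a) = x*y^4*z - x^2*y^3 - y^3*z^2 - x*y^2*z + x^2*y + y*z^2 + y
tr(b a b^2 a^2 b) = tr(a) * tr(b^2 a b^2 a) - tr(b^2 a b^2) = x*y^2*z^2 - 2*x^2*y*z - y^3*z + x^3 + x*y^2 + 2*y*z - 3*x
tr(a^2 b a b) = tr(a) * tr(b a b a) - tr(b a b) = x*z^2 - y*z - x
tr(a^2 b a) = tr(a) * tr(b a^2) - tr(b a) = x^2*z - x*y - z
tr(b a b^2 a^2) = tr(b) * tr(a^2 b a b) - tr(a^2 b a) = x*y*z^2 - x^2*z - y^2*z + z
tr(a b^2 a^2 b^3) = tr(b) * tr(b a b^2 a^2 b) - tr(b a b^2 a^2) = x*y^3*z^2 - 2*x^2*y^2*z - y^4*z + x^3*y + x*y^3 - x*y*z^2 + x^2*z + 3*y^2*z - 3*x*y - z
tr(a b^4 a b^2 a) = tr(b) * tr(a b^2 a^2 b^3) - tr(a b^2 a^2 b^2) = x*y^4*z^2 - 2*x^2*y^3*z - y^5*z + x^3*y^2 + x*y^4 - 2*x*y^2*z^2 + 3*x^2*y*z + 4*y^3*z - x^3 - 4*x*y^2 - 3*y*z + 3*x
tr(a b a b a b) = tr(b a) * tr(b a b a) - tr(b^-1 a^-1)   [split at repeated b] = z^3 - 3*z
tr(a b a b a b^2) = tr(b) * tr(a b a b a b) - tr(a b a b a) = y*z^3 - x*z^2 - 2*y*z + x
tr(a b a b^3 a b) = tr(b) * tr(a b a b a b^2) - tr(a b a b a b) = y^2*z^3 - x*y*z^2 - 2*y^2*z - z^3 + x*y + 3*z
tr(a b a b^3 a) = tr(b) * tr(b a^2 b a b) - tr(b a^2 b a) = x*y^2*z^2 - x^2*y*z - y^3*z - x*z^2 + 2*y*z + x
tr(b a b^2 a b a b^2) = tr(b) * tr(a b a b^3 a b) - tr(a b a b^3 a) = y^3*z^3 - 2*x*y^2*z^2 + x^2*y*z - y^3*z - y*z^3 + x*y^2 + x*z^2 + y*z - x
tr(b a b^2 a b a b) = tr(b) * tr(a b a b^2 a b) - tr(a b a b^2 a) = y^2*z^3 - 2*x*y*z^2 + x^2*z - y^2*z + x*y - z
tr(a b^4 a b^2 a b) = tr(b) * tr(b a b^2 a b a b^2) - tr(b a b^2 a b a b) = y^4*z^3 - 2*x*y^3*z^2 + x^2*y^2*z - y^4*z - 2*y^2*z^3 + x*y^3 + 3*x*y*z^2 - x^2*z + 2*y^2*z - 2*x*y + z
tr(b^-1 a b^4 a b^2 a) = tr(a b^4 a b^2 a) * tr(b) - tr(a b^4 a b^2 a b) = x*y^5*z^2 - 2*x^2*y^4*z - y^6*z - y^4*z^3 + x^3*y^3 + x*y^5 + 2*x^2*y^2*z + 5*y^4*z + 2*y^2*z^3 - x^3*y - 5*x*y^3 - 3*x*y*z^2 + x^2*z - 5*y^2*z + 5*x*y - z
tr(b^4 a b^2 a^-1 b^-1 a) = tr(b^-1 a b^4 a b^2) * tr(a) - tr(b^-1 a b^4 a b^2 a) = -x*y^5*z^2 + 2*x^2*y^4*z + y^6*z + y^4*z^3 - x^3*y^3 - x*y^5 + x*y^3*z^2 - 3*x^2*y^2*z - 5*y^4*z - 2*y^2*z^3 + x^3*y + 4*x*y^3 + x*y*z^2 + 5*y^2*z - 2*x*y + z
tr(b^2 a^-1 b^-1 a^-1 b^4 a) = tr(b^4 a b^2 a^-1 b^-1) * tr(a) - tr(b^4 a b^2 a^-1 b^-1 a) = x*y^5*z^2 - x^2*y^4*z - y^6*z - y^4*z^3 + x*y^5 - 2*x*y^3*z^2 + 2*x^2*y^2*z + 5*y^4*z + 2*y^2*z^3 - 4*x*y^3 - 5*y^2*z + 3*x*y - z
tr(b a^-1 b^-1 a^-1 b^4 a^-1 b) = tr(b^2 a^-1 b^-1 a^-1 b^4) * tr(a) - tr(b^2 a^-1 b^-1 a^-1 b^4 a) = x^2*y^6*z - x*y^7 - 2*x*y^5*z^2 - 4*x^2*y^4*z + y^6*z + y^4*z^3 + 6*x*y^5 + 6*x*y^3*z^2 + 4*x^2*y^2*z - 5*y^4*z - 2*y^2*z^3 - 10*x*y^3 - 3*x*y*z^2 - x^2*z + 5*y^2*z + 4*x*y + z

x^2*y^6*z - x*y^7 - 2*x*y^5*z^2 - 4*x^2*y^4*z + y^6*z + y^4*z^3 + 6*x*y^5 + 6*x*y^3*z^2 + 4*x^2*y^2*z - 5*y^4*z - 2*y^2*z^3 - 10*x*y^3 - 3*x*y*z^2 - x^2*z + 5*y^2*z + 4*x*y + z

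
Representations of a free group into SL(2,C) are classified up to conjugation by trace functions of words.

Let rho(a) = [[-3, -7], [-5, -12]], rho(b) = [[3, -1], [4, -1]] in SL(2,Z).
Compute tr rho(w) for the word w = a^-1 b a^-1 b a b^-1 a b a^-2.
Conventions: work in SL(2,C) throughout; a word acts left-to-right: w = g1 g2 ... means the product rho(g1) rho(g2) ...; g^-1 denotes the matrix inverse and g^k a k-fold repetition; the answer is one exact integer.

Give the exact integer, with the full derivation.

-552427

rho(a^-1) = [[-12, 7], [5, -3]]
... * rho(b) = [[3, -1], [4, -1]]  ->  [[-8, 5], [3, -2]]
... * rho(a^-1) = [[-12, 7], [5, -3]]  ->  [[121, -71], [-46, 27]]
... * rho(b) = [[3, -1], [4, -1]]  ->  [[79, -50], [-30, 19]]
... * rho(a) = [[-3, -7], [-5, -12]]  ->  [[13, 47], [-5, -18]]
... * rho(b^-1) = [[-1, 1], [-4, 3]]  ->  [[-201, 154], [77, -59]]
... * rho(a) = [[-3, -7], [-5, -12]]  ->  [[-167, -441], [64, 169]]
... * rho(b) = [[3, -1], [4, -1]]  ->  [[-2265, 608], [868, -233]]
... * rho(a^-1) = [[-12, 7], [5, -3]]  ->  [[30220, -17679], [-11581, 6775]]
... * rho(a^-1) = [[-12, 7], [5, -3]]  ->  [[-451035, 264577], [172847, -101392]]
tr = -451035 + -101392 = -552427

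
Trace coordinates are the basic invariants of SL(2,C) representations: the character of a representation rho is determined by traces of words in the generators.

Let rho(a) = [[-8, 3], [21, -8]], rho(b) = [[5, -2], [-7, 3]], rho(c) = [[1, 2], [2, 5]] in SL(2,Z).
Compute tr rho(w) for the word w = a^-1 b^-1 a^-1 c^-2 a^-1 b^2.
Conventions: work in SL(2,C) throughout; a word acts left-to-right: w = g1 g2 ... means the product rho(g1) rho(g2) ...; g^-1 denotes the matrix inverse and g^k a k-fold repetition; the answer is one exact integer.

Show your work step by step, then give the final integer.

-19091

rho(a^-1) = [[-8, -3], [-21, -8]]
... * rho(b^-1) = [[3, 2], [7, 5]]  ->  [[-45, -31], [-119, -82]]
... * rho(a^-1) = [[-8, -3], [-21, -8]]  ->  [[1011, 383], [2674, 1013]]
... * rho(c^-1) = [[5, -2], [-2, 1]]  ->  [[4289, -1639], [11344, -4335]]
... * rho(c^-1) = [[5, -2], [-2, 1]]  ->  [[24723, -10217], [65390, -27023]]
... * rho(a^-1) = [[-8, -3], [-21, -8]]  ->  [[16773, 7567], [44363, 20014]]
... * rho(b) = [[5, -2], [-7, 3]]  ->  [[30896, -10845], [81717, -28684]]
... * rho(b) = [[5, -2], [-7, 3]]  ->  [[230395, -94327], [609373, -249486]]
tr = 230395 + -249486 = -19091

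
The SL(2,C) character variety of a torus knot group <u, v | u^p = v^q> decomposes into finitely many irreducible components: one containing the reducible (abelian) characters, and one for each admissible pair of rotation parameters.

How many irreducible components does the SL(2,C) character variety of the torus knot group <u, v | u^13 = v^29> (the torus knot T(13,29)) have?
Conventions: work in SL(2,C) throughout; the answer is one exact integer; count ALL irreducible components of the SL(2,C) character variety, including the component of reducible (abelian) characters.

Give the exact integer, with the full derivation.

In the torus knot group T(13,29), u^13 = v^29 is central, so an irreducible representation sends it to +I or -I (Schur).
So on each irreducible component the traces are pinned: tr(u) = 2*cos(pi*alpha/13) with 1 <= alpha <= 12, tr(v) = 2*cos(pi*beta/29) with 1 <= beta <= 28.
Consistency of u^13 = (-1)^alpha I with v^29 = (-1)^beta I forces alpha = beta (mod 2).
count pairs: odd alpha (6 choices) x odd beta (14), plus even alpha (6) x even beta (14): 6*14 + 6*14 = 168.
Total: 168 irreducible-character components + 1 reducible (abelian) component = 169.

169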